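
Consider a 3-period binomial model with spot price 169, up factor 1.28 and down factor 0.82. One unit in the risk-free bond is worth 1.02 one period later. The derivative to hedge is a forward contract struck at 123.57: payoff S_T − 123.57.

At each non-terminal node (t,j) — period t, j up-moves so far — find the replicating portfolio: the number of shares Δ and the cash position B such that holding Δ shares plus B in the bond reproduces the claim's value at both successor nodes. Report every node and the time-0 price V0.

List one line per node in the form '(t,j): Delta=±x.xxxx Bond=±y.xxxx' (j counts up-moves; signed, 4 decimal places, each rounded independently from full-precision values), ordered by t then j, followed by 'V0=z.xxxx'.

(0,0): Delta=1.0000 Bond=-116.4428
(1,0): Delta=1.0000 Bond=-118.7716
(1,1): Delta=1.0000 Bond=-118.7716
(2,0): Delta=1.0000 Bond=-121.1471
(2,1): Delta=1.0000 Bond=-121.1471
(2,2): Delta=1.0000 Bond=-121.1471
V0=52.5572

Risk-neutral probability p* = (R−d)/(u−d) = (1.02−0.82)/(1.28−0.82) = 0.4348.
Terminal payoffs: V(3,0)=-30.3888, V(3,1)=21.8836, V(3,2)=103.4795, V(3,3)=230.8487
  t=2,j=0: stock 113.6356 → up 145.4536 (V=21.8836), down 93.1812 (V=-30.3888). Price -7.5115; hedge Δ=1.0000, bond B=-121.1471.
  t=2,j=1: stock 177.3824 → up 227.0495 (V=103.4795), down 145.4536 (V=21.8836). Price 56.2353; hedge Δ=1.0000, bond B=-121.1471.
  t=2,j=2: stock 276.8896 → up 354.4187 (V=230.8487), down 227.0495 (V=103.4795). Price 155.7425; hedge Δ=1.0000, bond B=-121.1471.
  t=1,j=0: stock 138.5800 → up 177.3824 (V=56.2353), down 113.6356 (V=-7.5115). Price 19.8084; hedge Δ=1.0000, bond B=-118.7716.
  t=1,j=1: stock 216.3200 → up 276.8896 (V=155.7425), down 177.3824 (V=56.2353). Price 97.5484; hedge Δ=1.0000, bond B=-118.7716.
  t=0,j=0: stock 169.0000 → up 216.3200 (V=97.5484), down 138.5800 (V=19.8084). Price 52.5572; hedge Δ=1.0000, bond B=-116.4428.
Root portfolio cost Δ·169+B reproduces V0=52.5572.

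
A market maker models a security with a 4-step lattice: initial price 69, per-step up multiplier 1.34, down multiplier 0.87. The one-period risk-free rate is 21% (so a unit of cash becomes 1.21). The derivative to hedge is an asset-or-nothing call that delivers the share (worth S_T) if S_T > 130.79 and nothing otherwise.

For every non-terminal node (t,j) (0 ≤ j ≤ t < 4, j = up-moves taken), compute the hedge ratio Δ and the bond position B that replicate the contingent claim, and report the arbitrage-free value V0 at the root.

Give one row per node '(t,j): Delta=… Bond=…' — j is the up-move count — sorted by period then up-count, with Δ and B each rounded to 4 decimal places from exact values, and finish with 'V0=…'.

Risk-neutral probability p* = (R−d)/(u−d) = (1.21−0.87)/(1.34−0.87) = 0.7234.
At expiry t=4: V(4,0)=0.0000, V(4,1)=0.0000, V(4,2)=0.0000, V(4,3)=144.4384, V(4,4)=222.4684
Node (3,0) S=45.4367: V=(p*·0.0000+(1−p*)·0.0000)/1.21=0.0000; Δ=(0.0000−0.0000)/(60.8852−39.5299)=0.0000; B=V−Δ·S=0.0000
Node (3,1) S=69.9830: V=(p*·0.0000+(1−p*)·0.0000)/1.21=0.0000; Δ=(0.0000−0.0000)/(93.7772−60.8852)=0.0000; B=V−Δ·S=0.0000
Node (3,2) S=107.7899: V=(p*·144.4384+(1−p*)·0.0000)/1.21=86.3532; Δ=(144.4384−0.0000)/(144.4384−93.7772)=2.8511; B=V−Δ·S=-220.9626
Node (3,3) S=166.0212: V=(p*·222.4684+(1−p*)·144.4384)/1.21=166.0212; Δ=(222.4684−144.4384)/(222.4684−144.4384)=1.0000; B=V−Δ·S=0.0000
Node (2,0) S=52.2261: V=(p*·0.0000+(1−p*)·0.0000)/1.21=0.0000; Δ=(0.0000−0.0000)/(69.9830−45.4367)=0.0000; B=V−Δ·S=0.0000
Node (2,1) S=80.4402: V=(p*·86.3532+(1−p*)·0.0000)/1.21=51.6267; Δ=(86.3532−0.0000)/(107.7899−69.9830)=2.2841; B=V−Δ·S=-132.1035
Node (2,2) S=123.8964: V=(p*·166.0212+(1−p*)·86.3532)/1.21=118.9962; Δ=(166.0212−86.3532)/(166.0212−107.7899)=1.3681; B=V−Δ·S=-50.5102
Node (1,0) S=60.0300: V=(p*·51.6267+(1−p*)·0.0000)/1.21=30.8653; Δ=(51.6267−0.0000)/(80.4402−52.2261)=1.8298; B=V−Δ·S=-78.9787
Node (1,1) S=92.4600: V=(p*·118.9962+(1−p*)·51.6267)/1.21=82.9438; Δ=(118.9962−51.6267)/(123.8964−80.4402)=1.5503; B=V−Δ·S=-60.3955
Node (0,0) S=69.0000: V=(p*·82.9438+(1−p*)·30.8653)/1.21=56.6439; Δ=(82.9438−30.8653)/(92.4600−60.0300)=1.6059; B=V−Δ·S=-54.1616
Self-financing check: at every node Δ·S+B equals the discounted successor values.

(0,0): Delta=1.6059 Bond=-54.1616
(1,0): Delta=1.8298 Bond=-78.9787
(1,1): Delta=1.5503 Bond=-60.3955
(2,0): Delta=0.0000 Bond=0.0000
(2,1): Delta=2.2841 Bond=-132.1035
(2,2): Delta=1.3681 Bond=-50.5102
(3,0): Delta=0.0000 Bond=0.0000
(3,1): Delta=0.0000 Bond=0.0000
(3,2): Delta=2.8511 Bond=-220.9626
(3,3): Delta=1.0000 Bond=0.0000
V0=56.6439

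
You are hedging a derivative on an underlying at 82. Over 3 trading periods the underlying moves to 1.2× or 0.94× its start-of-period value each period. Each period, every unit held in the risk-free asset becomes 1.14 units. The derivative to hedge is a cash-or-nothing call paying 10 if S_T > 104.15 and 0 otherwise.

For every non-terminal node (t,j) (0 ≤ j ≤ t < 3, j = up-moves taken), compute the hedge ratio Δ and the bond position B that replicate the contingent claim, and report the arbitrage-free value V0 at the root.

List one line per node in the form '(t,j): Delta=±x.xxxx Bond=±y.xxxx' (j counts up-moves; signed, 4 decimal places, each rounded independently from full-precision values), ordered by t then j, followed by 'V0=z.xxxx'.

Under the risk-neutral measure, an up-move has probability p* = (R−d)/(u−d) = 0.7692 and values discount at R = 1.14.
Payoff layer (t=3): V(3,0)=0.0000, V(3,1)=0.0000, V(3,2)=10.0000, V(3,3)=10.0000
Node (2,0) S=72.4552: V=(p*·0.0000+(1−p*)·0.0000)/1.14=0.0000; Δ=(0.0000−0.0000)/(86.9462−68.1079)=0.0000; B=V−Δ·S=0.0000
Node (2,1) S=92.4960: V=(p*·10.0000+(1−p*)·0.0000)/1.14=6.7476; Δ=(10.0000−0.0000)/(110.9952−86.9462)=0.4158; B=V−Δ·S=-31.7139
Node (2,2) S=118.0800: V=(p*·10.0000+(1−p*)·10.0000)/1.14=8.7719; Δ=(10.0000−10.0000)/(141.6960−110.9952)=0.0000; B=V−Δ·S=8.7719
Node (1,0) S=77.0800: V=(p*·6.7476+(1−p*)·0.0000)/1.14=4.5531; Δ=(6.7476−0.0000)/(92.4960−72.4552)=0.3367; B=V−Δ·S=-21.3994
Node (1,1) S=98.4000: V=(p*·8.7719+(1−p*)·6.7476)/1.14=7.2849; Δ=(8.7719−6.7476)/(118.0800−92.4960)=0.0791; B=V−Δ·S=-0.5008
Node (0,0) S=82.0000: V=(p*·7.2849+(1−p*)·4.5531)/1.14=5.8373; Δ=(7.2849−4.5531)/(98.4000−77.0800)=0.1281; B=V−Δ·S=-4.6698
Self-financing check: at every node Δ·S+B equals the discounted successor values.

(0,0): Delta=0.1281 Bond=-4.6698
(1,0): Delta=0.3367 Bond=-21.3994
(1,1): Delta=0.0791 Bond=-0.5008
(2,0): Delta=0.0000 Bond=0.0000
(2,1): Delta=0.4158 Bond=-31.7139
(2,2): Delta=0.0000 Bond=8.7719
V0=5.8373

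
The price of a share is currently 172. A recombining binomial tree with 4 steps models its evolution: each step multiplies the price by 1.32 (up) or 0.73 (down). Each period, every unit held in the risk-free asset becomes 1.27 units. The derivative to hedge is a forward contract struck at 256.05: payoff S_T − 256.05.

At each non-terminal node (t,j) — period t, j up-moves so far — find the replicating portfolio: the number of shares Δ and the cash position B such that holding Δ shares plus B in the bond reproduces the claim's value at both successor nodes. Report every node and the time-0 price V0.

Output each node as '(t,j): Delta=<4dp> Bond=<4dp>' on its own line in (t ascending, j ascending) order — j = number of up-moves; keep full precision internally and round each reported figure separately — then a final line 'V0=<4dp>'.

The replicating-portfolio and risk-neutral prices coincide; use p* = (1.27−0.73)/(1.32−0.73) = 0.9153 for the latter.
Terminal payoffs: V(4,0)=-207.2050, V(4,1)=-167.7276, V(4,2)=-96.3437, V(4,3)=32.7340, V(4,4)=266.1347
Node (3,0) S=66.9109: V=(p*·-167.7276+(1−p*)·-207.2050)/1.27=-134.7032; Δ=(-167.7276−-207.2050)/(88.3224−48.8450)=1.0000; B=V−Δ·S=-201.6142
Node (3,1) S=120.9896: V=(p*·-96.3437+(1−p*)·-167.7276)/1.27=-80.6246; Δ=(-96.3437−-167.7276)/(159.7063−88.3224)=1.0000; B=V−Δ·S=-201.6142
Node (3,2) S=218.7757: V=(p*·32.7340+(1−p*)·-96.3437)/1.27=17.1616; Δ=(32.7340−-96.3437)/(288.7840−159.7063)=1.0000; B=V−Δ·S=-201.6142
Node (3,3) S=395.5945: V=(p*·266.1347+(1−p*)·32.7340)/1.27=193.9803; Δ=(266.1347−32.7340)/(522.1847−288.7840)=1.0000; B=V−Δ·S=-201.6142
Node (2,0) S=91.6588: V=(p*·-80.6246+(1−p*)·-134.7032)/1.27=-67.0925; Δ=(-80.6246−-134.7032)/(120.9896−66.9109)=1.0000; B=V−Δ·S=-158.7513
Node (2,1) S=165.7392: V=(p*·17.1616+(1−p*)·-80.6246)/1.27=6.9879; Δ=(17.1616−-80.6246)/(218.7757−120.9896)=1.0000; B=V−Δ·S=-158.7513
Node (2,2) S=299.6928: V=(p*·193.9803+(1−p*)·17.1616)/1.27=140.9415; Δ=(193.9803−17.1616)/(395.5945−218.7757)=1.0000; B=V−Δ·S=-158.7513
Node (1,0) S=125.5600: V=(p*·6.9879+(1−p*)·-67.0925)/1.27=0.5590; Δ=(6.9879−-67.0925)/(165.7392−91.6588)=1.0000; B=V−Δ·S=-125.0010
Node (1,1) S=227.0400: V=(p*·140.9415+(1−p*)·6.9879)/1.27=102.0390; Δ=(140.9415−6.9879)/(299.6928−165.7392)=1.0000; B=V−Δ·S=-125.0010
Node (0,0) S=172.0000: V=(p*·102.0390+(1−p*)·0.5590)/1.27=73.5740; Δ=(102.0390−0.5590)/(227.0400−125.5600)=1.0000; B=V−Δ·S=-98.4260
Check: Δ(0,0)·S0 + B(0,0) = 73.5740 = V0.

(0,0): Delta=1.0000 Bond=-98.4260
(1,0): Delta=1.0000 Bond=-125.0010
(1,1): Delta=1.0000 Bond=-125.0010
(2,0): Delta=1.0000 Bond=-158.7513
(2,1): Delta=1.0000 Bond=-158.7513
(2,2): Delta=1.0000 Bond=-158.7513
(3,0): Delta=1.0000 Bond=-201.6142
(3,1): Delta=1.0000 Bond=-201.6142
(3,2): Delta=1.0000 Bond=-201.6142
(3,3): Delta=1.0000 Bond=-201.6142
V0=73.5740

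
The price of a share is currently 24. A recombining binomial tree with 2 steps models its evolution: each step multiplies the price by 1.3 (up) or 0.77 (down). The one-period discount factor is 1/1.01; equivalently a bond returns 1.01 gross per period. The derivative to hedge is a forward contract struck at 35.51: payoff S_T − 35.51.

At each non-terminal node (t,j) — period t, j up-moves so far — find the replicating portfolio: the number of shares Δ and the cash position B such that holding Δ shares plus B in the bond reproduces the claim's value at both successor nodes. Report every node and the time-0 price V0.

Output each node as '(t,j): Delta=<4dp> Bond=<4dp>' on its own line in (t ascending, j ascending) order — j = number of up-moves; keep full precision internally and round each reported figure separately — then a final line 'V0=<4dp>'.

(0,0): Delta=1.0000 Bond=-34.8103
(1,0): Delta=1.0000 Bond=-35.1584
(1,1): Delta=1.0000 Bond=-35.1584
V0=-10.8103

No-arbitrage ⇒ martingale measure with p* = (R−d)/(u−d) = 0.4528.
Payoff layer (t=2): V(2,0)=-21.2804, V(2,1)=-11.4860, V(2,2)=5.0500
(1,0): S=18.4800. Δ = (V_up−V_dn)/(S_up−S_dn) = (-11.4860−-21.2804)/(24.0240−14.2296) = 1.0000. V = [p*·-11.4860 + (1−p*)·-21.2804]/1.01 = -16.6784. B = V − Δ·S = -35.1584.
(1,1): S=31.2000. Δ = (V_up−V_dn)/(S_up−S_dn) = (5.0500−-11.4860)/(40.5600−24.0240) = 1.0000. V = [p*·5.0500 + (1−p*)·-11.4860]/1.01 = -3.9584. B = V − Δ·S = -35.1584.
(0,0): S=24.0000. Δ = (V_up−V_dn)/(S_up−S_dn) = (-3.9584−-16.6784)/(31.2000−18.4800) = 1.0000. V = [p*·-3.9584 + (1−p*)·-16.6784]/1.01 = -10.8103. B = V − Δ·S = -34.8103.
Self-financing check: at every node Δ·S+B equals the discounted successor values.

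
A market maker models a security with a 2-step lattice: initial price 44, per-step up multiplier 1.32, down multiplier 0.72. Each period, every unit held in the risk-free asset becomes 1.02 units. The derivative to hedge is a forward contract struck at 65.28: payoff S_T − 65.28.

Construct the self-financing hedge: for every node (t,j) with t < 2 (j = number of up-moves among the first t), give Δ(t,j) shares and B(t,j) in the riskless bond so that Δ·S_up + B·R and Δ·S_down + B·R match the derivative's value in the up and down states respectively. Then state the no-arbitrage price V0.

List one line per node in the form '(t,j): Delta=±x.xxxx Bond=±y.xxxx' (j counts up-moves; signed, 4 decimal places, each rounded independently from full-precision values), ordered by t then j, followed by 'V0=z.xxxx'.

(0,0): Delta=1.0000 Bond=-62.7451
(1,0): Delta=1.0000 Bond=-64.0000
(1,1): Delta=1.0000 Bond=-64.0000
V0=-18.7451

No-arbitrage ⇒ martingale measure with p* = (R−d)/(u−d) = 0.5000.
At expiry t=2: V(2,0)=-42.4704, V(2,1)=-23.4624, V(2,2)=11.3856
(1,0): S=31.6800. Δ = (V_up−V_dn)/(S_up−S_dn) = (-23.4624−-42.4704)/(41.8176−22.8096) = 1.0000. V = [p*·-23.4624 + (1−p*)·-42.4704]/1.02 = -32.3200. B = V − Δ·S = -64.0000.
(1,1): S=58.0800. Δ = (V_up−V_dn)/(S_up−S_dn) = (11.3856−-23.4624)/(76.6656−41.8176) = 1.0000. V = [p*·11.3856 + (1−p*)·-23.4624]/1.02 = -5.9200. B = V − Δ·S = -64.0000.
(0,0): S=44.0000. Δ = (V_up−V_dn)/(S_up−S_dn) = (-5.9200−-32.3200)/(58.0800−31.6800) = 1.0000. V = [p*·-5.9200 + (1−p*)·-32.3200]/1.02 = -18.7451. B = V − Δ·S = -62.7451.
Each (Δ,B) replicates both successor values, so the strategy is self-financing and V0 is arbitrage-free.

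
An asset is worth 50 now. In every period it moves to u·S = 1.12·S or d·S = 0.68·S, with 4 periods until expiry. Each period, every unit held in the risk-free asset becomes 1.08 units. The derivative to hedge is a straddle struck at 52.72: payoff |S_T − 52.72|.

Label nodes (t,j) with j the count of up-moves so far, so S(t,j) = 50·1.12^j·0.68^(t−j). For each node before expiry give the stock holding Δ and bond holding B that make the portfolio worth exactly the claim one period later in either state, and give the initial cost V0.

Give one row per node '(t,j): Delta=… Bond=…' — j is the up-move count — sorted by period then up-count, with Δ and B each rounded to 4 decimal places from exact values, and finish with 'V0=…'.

(0,0): Delta=0.4073 Bond=-5.5540
(1,0): Delta=-1.0000 Bond=41.8508
(1,1): Delta=0.4928 Bond=-10.7832
(2,0): Delta=-1.0000 Bond=45.1989
(2,1): Delta=-1.0000 Bond=45.1989
(2,2): Delta=0.5834 Bond=-17.3304
(3,0): Delta=-1.0000 Bond=48.8148
(3,1): Delta=-1.0000 Bond=48.8148
(3,2): Delta=-1.0000 Bond=48.8148
(3,3): Delta=0.6795 Bond=-25.4699
V0=14.8124

Since d<R<u, set p* = (R−d)/(u−d) = 0.9091; price each node as the discounted p*-expectation of its children.
Payoff layer (t=4): V(4,0)=42.0293, V(4,1)=35.1118, V(4,2)=23.7183, V(4,3)=4.9524, V(4,4)=25.9560
Node (3,0) S=15.7216: V=(p*·35.1118+(1−p*)·42.0293)/1.08=33.0932; Δ=(35.1118−42.0293)/(17.6082−10.6907)=-1.0000; B=V−Δ·S=48.8148
Node (3,1) S=25.8944: V=(p*·23.7183+(1−p*)·35.1118)/1.08=22.9204; Δ=(23.7183−35.1118)/(29.0017−17.6082)=-1.0000; B=V−Δ·S=48.8148
Node (3,2) S=42.6496: V=(p*·4.9524+(1−p*)·23.7183)/1.08=6.1652; Δ=(4.9524−23.7183)/(47.7676−29.0017)=-1.0000; B=V−Δ·S=48.8148
Node (3,3) S=70.2464: V=(p*·25.9560+(1−p*)·4.9524)/1.08=22.2653; Δ=(25.9560−4.9524)/(78.6760−47.7676)=0.6795; B=V−Δ·S=-25.4699
Node (2,0) S=23.1200: V=(p*·22.9204+(1−p*)·33.0932)/1.08=22.0789; Δ=(22.9204−33.0932)/(25.8944−15.7216)=-1.0000; B=V−Δ·S=45.1989
Node (2,1) S=38.0800: V=(p*·6.1652+(1−p*)·22.9204)/1.08=7.1189; Δ=(6.1652−22.9204)/(42.6496−25.8944)=-1.0000; B=V−Δ·S=45.1989
Node (2,2) S=62.7200: V=(p*·22.2653+(1−p*)·6.1652)/1.08=19.2608; Δ=(22.2653−6.1652)/(70.2464−42.6496)=0.5834; B=V−Δ·S=-17.3304
Node (1,0) S=34.0000: V=(p*·7.1189+(1−p*)·22.0789)/1.08=7.8508; Δ=(7.1189−22.0789)/(38.0800−23.1200)=-1.0000; B=V−Δ·S=41.8508
Node (1,1) S=56.0000: V=(p*·19.2608+(1−p*)·7.1189)/1.08=16.8120; Δ=(19.2608−7.1189)/(62.7200−38.0800)=0.4928; B=V−Δ·S=-10.7832
Node (0,0) S=50.0000: V=(p*·16.8120+(1−p*)·7.8508)/1.08=14.8124; Δ=(16.8120−7.8508)/(56.0000−34.0000)=0.4073; B=V−Δ·S=-5.5540
Each (Δ,B) replicates both successor values, so the strategy is self-financing and V0 is arbitrage-free.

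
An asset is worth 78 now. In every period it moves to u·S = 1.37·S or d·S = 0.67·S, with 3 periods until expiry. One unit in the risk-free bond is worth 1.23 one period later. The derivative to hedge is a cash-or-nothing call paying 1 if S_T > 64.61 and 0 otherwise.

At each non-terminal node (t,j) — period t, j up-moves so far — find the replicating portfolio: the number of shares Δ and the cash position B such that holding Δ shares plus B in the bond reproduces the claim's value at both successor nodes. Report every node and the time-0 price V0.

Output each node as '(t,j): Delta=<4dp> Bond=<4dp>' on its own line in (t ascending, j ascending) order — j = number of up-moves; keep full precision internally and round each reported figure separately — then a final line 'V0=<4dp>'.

(0,0): Delta=0.0039 Bond=0.1793
(1,0): Delta=0.0178 Bond=-0.5061
(1,1): Delta=0.0022 Bond=0.4023
(2,0): Delta=0.0000 Bond=0.0000
(2,1): Delta=0.0200 Bond=-0.7782
(2,2): Delta=0.0000 Bond=0.8130
V0=0.4815

Risk-neutral probability p* = (R−d)/(u−d) = (1.23−0.67)/(1.37−0.67) = 0.8000.
Terminal values V(3,·): V(3,0)=0.0000, V(3,1)=0.0000, V(3,2)=1.0000, V(3,3)=1.0000
(2,0): S=35.0142. Δ = (V_up−V_dn)/(S_up−S_dn) = (0.0000−0.0000)/(47.9695−23.4595) = 0.0000. V = [p*·0.0000 + (1−p*)·0.0000]/1.23 = 0.0000. B = V − Δ·S = 0.0000.
(2,1): S=71.5962. Δ = (V_up−V_dn)/(S_up−S_dn) = (1.0000−0.0000)/(98.0868−47.9695) = 0.0200. V = [p*·1.0000 + (1−p*)·0.0000]/1.23 = 0.6504. B = V − Δ·S = -0.7782.
(2,2): S=146.3982. Δ = (V_up−V_dn)/(S_up−S_dn) = (1.0000−1.0000)/(200.5655−98.0868) = 0.0000. V = [p*·1.0000 + (1−p*)·1.0000]/1.23 = 0.8130. B = V − Δ·S = 0.8130.
(1,0): S=52.2600. Δ = (V_up−V_dn)/(S_up−S_dn) = (0.6504−0.0000)/(71.5962−35.0142) = 0.0178. V = [p*·0.6504 + (1−p*)·0.0000]/1.23 = 0.4230. B = V − Δ·S = -0.5061.
(1,1): S=106.8600. Δ = (V_up−V_dn)/(S_up−S_dn) = (0.8130−0.6504)/(146.3982−71.5962) = 0.0022. V = [p*·0.8130 + (1−p*)·0.6504]/1.23 = 0.6345. B = V − Δ·S = 0.4023.
(0,0): S=78.0000. Δ = (V_up−V_dn)/(S_up−S_dn) = (0.6345−0.4230)/(106.8600−52.2600) = 0.0039. V = [p*·0.6345 + (1−p*)·0.4230]/1.23 = 0.4815. B = V − Δ·S = 0.1793.
Each (Δ,B) replicates both successor values, so the strategy is self-financing and V0 is arbitrage-free.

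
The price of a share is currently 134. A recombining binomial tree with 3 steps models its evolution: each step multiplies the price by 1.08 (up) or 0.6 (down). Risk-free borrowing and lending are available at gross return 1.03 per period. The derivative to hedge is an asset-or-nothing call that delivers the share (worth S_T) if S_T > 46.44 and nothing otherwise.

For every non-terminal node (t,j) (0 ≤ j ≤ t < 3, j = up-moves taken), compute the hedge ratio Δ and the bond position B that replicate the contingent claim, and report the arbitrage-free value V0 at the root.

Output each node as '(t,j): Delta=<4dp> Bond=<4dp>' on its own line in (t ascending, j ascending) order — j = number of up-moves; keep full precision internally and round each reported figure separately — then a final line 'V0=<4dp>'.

Since d<R<u, set p* = (R−d)/(u−d) = 0.8958; price each node as the discounted p*-expectation of its children.
Terminal payoffs: V(3,0)=0.0000, V(3,1)=52.0992, V(3,2)=93.7786, V(3,3)=168.8014
Node (2,0) S=48.2400: V=(p*·52.0992+(1−p*)·0.0000)/1.03=45.3128; Δ=(52.0992−0.0000)/(52.0992−28.9440)=2.2500; B=V−Δ·S=-63.2272
Node (2,1) S=86.8320: V=(p*·93.7786+(1−p*)·52.0992)/1.03=86.8320; Δ=(93.7786−52.0992)/(93.7786−52.0992)=1.0000; B=V−Δ·S=0.0000
Node (2,2) S=156.2976: V=(p*·168.8014+(1−p*)·93.7786)/1.03=156.2976; Δ=(168.8014−93.7786)/(168.8014−93.7786)=1.0000; B=V−Δ·S=0.0000
Node (1,0) S=80.4000: V=(p*·86.8320+(1−p*)·45.3128)/1.03=80.1040; Δ=(86.8320−45.3128)/(86.8320−48.2400)=1.0758; B=V−Δ·S=-6.3943
Node (1,1) S=144.7200: V=(p*·156.2976+(1−p*)·86.8320)/1.03=144.7200; Δ=(156.2976−86.8320)/(156.2976−86.8320)=1.0000; B=V−Δ·S=0.0000
Node (0,0) S=134.0000: V=(p*·144.7200+(1−p*)·80.1040)/1.03=133.9701; Δ=(144.7200−80.1040)/(144.7200−80.4000)=1.0046; B=V−Δ·S=-0.6467
Root portfolio cost Δ·134+B reproduces V0=133.9701.

(0,0): Delta=1.0046 Bond=-0.6467
(1,0): Delta=1.0758 Bond=-6.3943
(1,1): Delta=1.0000 Bond=0.0000
(2,0): Delta=2.2500 Bond=-63.2272
(2,1): Delta=1.0000 Bond=0.0000
(2,2): Delta=1.0000 Bond=0.0000
V0=133.9701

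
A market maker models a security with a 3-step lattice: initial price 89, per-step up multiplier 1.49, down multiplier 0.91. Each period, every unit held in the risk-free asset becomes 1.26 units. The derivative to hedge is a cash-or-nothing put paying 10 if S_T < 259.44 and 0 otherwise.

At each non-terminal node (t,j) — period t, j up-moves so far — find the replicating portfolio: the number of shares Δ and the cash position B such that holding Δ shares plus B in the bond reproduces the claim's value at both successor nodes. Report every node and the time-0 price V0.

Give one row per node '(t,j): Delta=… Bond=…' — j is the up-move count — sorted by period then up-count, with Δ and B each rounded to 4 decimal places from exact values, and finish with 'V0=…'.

The replicating-portfolio and risk-neutral prices coincide; use p* = (1.26−0.91)/(1.49−0.91) = 0.6034 for the latter.
Terminal payoffs: V(3,0)=10.0000, V(3,1)=10.0000, V(3,2)=10.0000, V(3,3)=0.0000
(2,0): S=73.7009. Δ = (V_up−V_dn)/(S_up−S_dn) = (10.0000−10.0000)/(109.8143−67.0678) = 0.0000. V = [p*·10.0000 + (1−p*)·10.0000]/1.26 = 7.9365. B = V − Δ·S = 7.9365.
(2,1): S=120.6751. Δ = (V_up−V_dn)/(S_up−S_dn) = (10.0000−10.0000)/(179.8059−109.8143) = 0.0000. V = [p*·10.0000 + (1−p*)·10.0000]/1.26 = 7.9365. B = V − Δ·S = 7.9365.
(2,2): S=197.5889. Δ = (V_up−V_dn)/(S_up−S_dn) = (0.0000−10.0000)/(294.4075−179.8059) = -0.0873. V = [p*·0.0000 + (1−p*)·10.0000]/1.26 = 3.1472. B = V − Δ·S = 20.3886.
(1,0): S=80.9900. Δ = (V_up−V_dn)/(S_up−S_dn) = (7.9365−7.9365)/(120.6751−73.7009) = 0.0000. V = [p*·7.9365 + (1−p*)·7.9365]/1.26 = 6.2988. B = V − Δ·S = 6.2988.
(1,1): S=132.6100. Δ = (V_up−V_dn)/(S_up−S_dn) = (3.1472−7.9365)/(197.5889−120.6751) = -0.0623. V = [p*·3.1472 + (1−p*)·7.9365]/1.26 = 4.0051. B = V − Δ·S = 12.2625.
(0,0): S=89.0000. Δ = (V_up−V_dn)/(S_up−S_dn) = (4.0051−6.2988)/(132.6100−80.9900) = -0.0444. V = [p*·4.0051 + (1−p*)·6.2988]/1.26 = 3.9005. B = V − Δ·S = 7.8552.
Self-financing check: at every node Δ·S+B equals the discounted successor values.

(0,0): Delta=-0.0444 Bond=7.8552
(1,0): Delta=0.0000 Bond=6.2988
(1,1): Delta=-0.0623 Bond=12.2625
(2,0): Delta=0.0000 Bond=7.9365
(2,1): Delta=0.0000 Bond=7.9365
(2,2): Delta=-0.0873 Bond=20.3886
V0=3.9005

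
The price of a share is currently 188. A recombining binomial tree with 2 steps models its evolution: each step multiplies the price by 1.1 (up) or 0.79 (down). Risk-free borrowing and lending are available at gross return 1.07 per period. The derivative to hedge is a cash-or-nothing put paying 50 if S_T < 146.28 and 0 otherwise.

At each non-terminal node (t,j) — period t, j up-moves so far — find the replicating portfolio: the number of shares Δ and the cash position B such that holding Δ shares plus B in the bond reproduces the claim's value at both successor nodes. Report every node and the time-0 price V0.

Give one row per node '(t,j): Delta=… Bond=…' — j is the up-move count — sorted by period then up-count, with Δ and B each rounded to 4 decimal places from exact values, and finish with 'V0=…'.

(0,0): Delta=-0.0776 Bond=14.9966
(1,0): Delta=-1.0860 Bond=165.8125
(1,1): Delta=0.0000 Bond=0.0000
V0=0.4090

Under the risk-neutral measure, an up-move has probability p* = (R−d)/(u−d) = 0.9032 and values discount at R = 1.07.
Terminal payoffs: V(2,0)=50.0000, V(2,1)=0.0000, V(2,2)=0.0000
Node (1,0) S=148.5200: V=(p*·0.0000+(1−p*)·50.0000)/1.07=4.5222; Δ=(0.0000−50.0000)/(163.3720−117.3308)=-1.0860; B=V−Δ·S=165.8125
Node (1,1) S=206.8000: V=(p*·0.0000+(1−p*)·0.0000)/1.07=0.0000; Δ=(0.0000−0.0000)/(227.4800−163.3720)=0.0000; B=V−Δ·S=0.0000
Node (0,0) S=188.0000: V=(p*·0.0000+(1−p*)·4.5222)/1.07=0.4090; Δ=(0.0000−4.5222)/(206.8000−148.5200)=-0.0776; B=V−Δ·S=14.9966
Root portfolio cost Δ·188+B reproduces V0=0.4090.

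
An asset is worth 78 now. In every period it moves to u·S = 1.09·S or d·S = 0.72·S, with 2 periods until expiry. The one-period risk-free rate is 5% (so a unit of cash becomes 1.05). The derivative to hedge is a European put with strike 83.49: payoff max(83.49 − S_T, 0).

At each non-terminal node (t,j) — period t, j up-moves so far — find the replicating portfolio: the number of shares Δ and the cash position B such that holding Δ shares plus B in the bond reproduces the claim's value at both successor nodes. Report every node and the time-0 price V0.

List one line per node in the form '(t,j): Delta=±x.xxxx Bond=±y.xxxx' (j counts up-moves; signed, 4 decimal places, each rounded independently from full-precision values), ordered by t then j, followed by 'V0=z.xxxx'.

(0,0): Delta=-0.7298 Bond=61.2738
(1,0): Delta=-1.0000 Bond=79.5143
(1,1): Delta=-0.7081 Bond=62.4978
V0=4.3527

The replicating-portfolio and risk-neutral prices coincide; use p* = (1.05−0.72)/(1.09−0.72) = 0.8919 for the latter.
Terminal values V(2,·): V(2,0)=43.0548, V(2,1)=22.2756, V(2,2)=0.0000
  t=1,j=0: stock 56.1600 → up 61.2144 (V=22.2756), down 40.4352 (V=43.0548). Price 23.3543; hedge Δ=-1.0000, bond B=79.5143.
  t=1,j=1: stock 85.0200 → up 92.6718 (V=0.0000), down 61.2144 (V=22.2756). Price 2.2935; hedge Δ=-0.7081, bond B=62.4978.
  t=0,j=0: stock 78.0000 → up 85.0200 (V=2.2935), down 56.1600 (V=23.3543). Price 4.3527; hedge Δ=-0.7298, bond B=61.2738.
Check: Δ(0,0)·S0 + B(0,0) = 4.3527 = V0.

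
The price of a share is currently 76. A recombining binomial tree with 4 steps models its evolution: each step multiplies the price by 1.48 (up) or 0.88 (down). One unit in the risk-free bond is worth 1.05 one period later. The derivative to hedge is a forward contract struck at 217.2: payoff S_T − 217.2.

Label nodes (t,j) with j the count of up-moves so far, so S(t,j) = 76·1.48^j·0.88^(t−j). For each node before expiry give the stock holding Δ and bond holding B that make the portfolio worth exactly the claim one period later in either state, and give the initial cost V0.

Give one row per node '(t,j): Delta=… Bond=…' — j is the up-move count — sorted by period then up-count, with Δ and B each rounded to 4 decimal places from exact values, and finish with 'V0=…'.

(0,0): Delta=1.0000 Bond=-178.6910
(1,0): Delta=1.0000 Bond=-187.6255
(1,1): Delta=1.0000 Bond=-187.6255
(2,0): Delta=1.0000 Bond=-197.0068
(2,1): Delta=1.0000 Bond=-197.0068
(2,2): Delta=1.0000 Bond=-197.0068
(3,0): Delta=1.0000 Bond=-206.8571
(3,1): Delta=1.0000 Bond=-206.8571
(3,2): Delta=1.0000 Bond=-206.8571
(3,3): Delta=1.0000 Bond=-206.8571
V0=-102.6910

Under the risk-neutral measure, an up-move has probability p* = (R−d)/(u−d) = 0.2833 and values discount at R = 1.05.
Terminal payoffs: V(4,0)=-171.6232, V(4,1)=-140.5480, V(4,2)=-88.2853, V(4,3)=-0.3890, V(4,4)=147.4368
  t=3,j=0: stock 51.7919 → up 76.6520 (V=-140.5480), down 45.5768 (V=-171.6232). Price -155.0653; hedge Δ=1.0000, bond B=-206.8571.
  t=3,j=1: stock 87.1045 → up 128.9147 (V=-88.2853), down 76.6520 (V=-140.5480). Price -119.7526; hedge Δ=1.0000, bond B=-206.8571.
  t=3,j=2: stock 146.4940 → up 216.8110 (V=-0.3890), down 128.9147 (V=-88.2853). Price -60.3632; hedge Δ=1.0000, bond B=-206.8571.
  t=3,j=3: stock 246.3762 → up 364.6368 (V=147.4368), down 216.8110 (V=-0.3890). Price 39.5190; hedge Δ=1.0000, bond B=-206.8571.
  t=2,j=0: stock 58.8544 → up 87.1045 (V=-119.7526), down 51.7919 (V=-155.0653). Price -138.1524; hedge Δ=1.0000, bond B=-197.0068.
  t=2,j=1: stock 98.9824 → up 146.4940 (V=-60.3632), down 87.1045 (V=-119.7526). Price -98.0244; hedge Δ=1.0000, bond B=-197.0068.
  t=2,j=2: stock 166.4704 → up 246.3762 (V=39.5190), down 146.4940 (V=-60.3632). Price -30.5364; hedge Δ=1.0000, bond B=-197.0068.
  t=1,j=0: stock 66.8800 → up 98.9824 (V=-98.0244), down 58.8544 (V=-138.1524). Price -120.7455; hedge Δ=1.0000, bond B=-187.6255.
  t=1,j=1: stock 112.4800 → up 166.4704 (V=-30.5364), down 98.9824 (V=-98.0244). Price -75.1455; hedge Δ=1.0000, bond B=-187.6255.
  t=0,j=0: stock 76.0000 → up 112.4800 (V=-75.1455), down 66.8800 (V=-120.7455). Price -102.6910; hedge Δ=1.0000, bond B=-178.6910.
Self-financing check: at every node Δ·S+B equals the discounted successor values.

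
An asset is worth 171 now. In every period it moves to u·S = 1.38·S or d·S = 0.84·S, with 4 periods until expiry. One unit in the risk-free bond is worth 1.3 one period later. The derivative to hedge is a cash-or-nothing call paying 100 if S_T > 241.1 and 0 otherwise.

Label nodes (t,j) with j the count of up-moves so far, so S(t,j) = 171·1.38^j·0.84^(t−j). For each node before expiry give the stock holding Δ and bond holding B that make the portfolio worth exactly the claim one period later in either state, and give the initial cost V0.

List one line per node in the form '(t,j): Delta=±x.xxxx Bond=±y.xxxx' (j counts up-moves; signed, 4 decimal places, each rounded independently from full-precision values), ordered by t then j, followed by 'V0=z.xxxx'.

(0,0): Delta=0.1590 Bond=4.0777
(1,0): Delta=0.5536 Bond=-51.3788
(1,1): Delta=0.1172 Bond=15.1583
(2,0): Delta=0.0000 Bond=0.0000
(2,1): Delta=0.6122 Bond=-78.4085
(2,2): Delta=0.0648 Bond=36.7692
(3,0): Delta=0.0000 Bond=0.0000
(3,1): Delta=0.0000 Bond=0.0000
(3,2): Delta=0.6770 Bond=-119.6581
(3,3): Delta=0.0000 Bond=76.9231
V0=31.2622

The replicating-portfolio and risk-neutral prices coincide; use p* = (1.3−0.84)/(1.38−0.84) = 0.8519 for the latter.
Payoff layer (t=4): V(4,0)=0.0000, V(4,1)=0.0000, V(4,2)=0.0000, V(4,3)=100.0000, V(4,4)=100.0000
Node (3,0) S=101.3524: V=(p*·0.0000+(1−p*)·0.0000)/1.3=0.0000; Δ=(0.0000−0.0000)/(139.8663−85.1360)=0.0000; B=V−Δ·S=0.0000
Node (3,1) S=166.5075: V=(p*·0.0000+(1−p*)·0.0000)/1.3=0.0000; Δ=(0.0000−0.0000)/(229.7803−139.8663)=0.0000; B=V−Δ·S=0.0000
Node (3,2) S=273.5480: V=(p*·100.0000+(1−p*)·0.0000)/1.3=65.5271; Δ=(100.0000−0.0000)/(377.4963−229.7803)=0.6770; B=V−Δ·S=-119.6581
Node (3,3) S=449.4003: V=(p*·100.0000+(1−p*)·100.0000)/1.3=76.9231; Δ=(100.0000−100.0000)/(620.1724−377.4963)=0.0000; B=V−Δ·S=76.9231
Node (2,0) S=120.6576: V=(p*·0.0000+(1−p*)·0.0000)/1.3=0.0000; Δ=(0.0000−0.0000)/(166.5075−101.3524)=0.0000; B=V−Δ·S=0.0000
Node (2,1) S=198.2232: V=(p*·65.5271+(1−p*)·0.0000)/1.3=42.9380; Δ=(65.5271−0.0000)/(273.5480−166.5075)=0.6122; B=V−Δ·S=-78.4085
Node (2,2) S=325.6524: V=(p*·76.9231+(1−p*)·65.5271)/1.3=57.8729; Δ=(76.9231−65.5271)/(449.4003−273.5480)=0.0648; B=V−Δ·S=36.7692
Node (1,0) S=143.6400: V=(p*·42.9380+(1−p*)·0.0000)/1.3=28.1360; Δ=(42.9380−0.0000)/(198.2232−120.6576)=0.5536; B=V−Δ·S=-51.3788
Node (1,1) S=235.9800: V=(p*·57.8729+(1−p*)·42.9380)/1.3=42.8156; Δ=(57.8729−42.9380)/(325.6524−198.2232)=0.1172; B=V−Δ·S=15.1583
Node (0,0) S=171.0000: V=(p*·42.8156+(1−p*)·28.1360)/1.3=31.2622; Δ=(42.8156−28.1360)/(235.9800−143.6400)=0.1590; B=V−Δ·S=4.0777
The time-0 hedge costs 31.2622, which is the no-arbitrage price.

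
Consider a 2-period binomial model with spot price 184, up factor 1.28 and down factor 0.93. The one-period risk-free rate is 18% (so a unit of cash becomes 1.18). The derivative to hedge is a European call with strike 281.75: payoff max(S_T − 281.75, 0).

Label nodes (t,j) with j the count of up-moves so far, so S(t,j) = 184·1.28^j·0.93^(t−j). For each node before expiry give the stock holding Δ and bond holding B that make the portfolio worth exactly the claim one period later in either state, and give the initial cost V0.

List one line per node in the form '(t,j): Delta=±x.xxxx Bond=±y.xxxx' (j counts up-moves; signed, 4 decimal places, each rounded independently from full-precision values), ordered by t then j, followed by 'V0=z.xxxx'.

(0,0): Delta=0.1853 Bond=-26.8740
(1,0): Delta=0.0000 Bond=0.0000
(1,1): Delta=0.2392 Bond=-44.3959
V0=7.2242

Since d<R<u, set p* = (R−d)/(u−d) = 0.7143; price each node as the discounted p*-expectation of its children.
At expiry t=2: V(2,0)=0.0000, V(2,1)=0.0000, V(2,2)=19.7156
Node (1,0) S=171.1200: V=(p*·0.0000+(1−p*)·0.0000)/1.18=0.0000; Δ=(0.0000−0.0000)/(219.0336−159.1416)=0.0000; B=V−Δ·S=0.0000
Node (1,1) S=235.5200: V=(p*·19.7156+(1−p*)·0.0000)/1.18=11.9344; Δ=(19.7156−0.0000)/(301.4656−219.0336)=0.2392; B=V−Δ·S=-44.3959
Node (0,0) S=184.0000: V=(p*·11.9344+(1−p*)·0.0000)/1.18=7.2242; Δ=(11.9344−0.0000)/(235.5200−171.1200)=0.1853; B=V−Δ·S=-26.8740
The time-0 hedge costs 7.2242, which is the no-arbitrage price.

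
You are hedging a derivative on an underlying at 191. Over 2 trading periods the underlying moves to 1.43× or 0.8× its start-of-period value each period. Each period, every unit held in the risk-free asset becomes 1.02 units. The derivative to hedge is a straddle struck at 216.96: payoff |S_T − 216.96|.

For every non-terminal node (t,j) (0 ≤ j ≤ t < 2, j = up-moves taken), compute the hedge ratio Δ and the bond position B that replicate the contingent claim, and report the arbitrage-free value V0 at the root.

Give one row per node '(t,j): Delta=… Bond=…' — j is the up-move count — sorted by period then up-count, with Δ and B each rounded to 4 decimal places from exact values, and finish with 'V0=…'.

(0,0): Delta=-0.0045 Bond=60.4387
(1,0): Delta=-0.9679 Bond=208.8615
(1,1): Delta=1.0000 Bond=-212.7059
V0=59.5832

Since d<R<u, set p* = (R−d)/(u−d) = 0.3492; price each node as the discounted p*-expectation of its children.
At expiry t=2: V(2,0)=94.7200, V(2,1)=1.5440, V(2,2)=173.6159
(1,0): S=152.8000. Δ = (V_up−V_dn)/(S_up−S_dn) = (1.5440−94.7200)/(218.5040−122.2400) = -0.9679. V = [p*·1.5440 + (1−p*)·94.7200]/1.02 = 60.9631. B = V − Δ·S = 208.8615.
(1,1): S=273.1300. Δ = (V_up−V_dn)/(S_up−S_dn) = (173.6159−1.5440)/(390.5759−218.5040) = 1.0000. V = [p*·173.6159 + (1−p*)·1.5440]/1.02 = 60.4241. B = V − Δ·S = -212.7059.
(0,0): S=191.0000. Δ = (V_up−V_dn)/(S_up−S_dn) = (60.4241−60.9631)/(273.1300−152.8000) = -0.0045. V = [p*·60.4241 + (1−p*)·60.9631]/1.02 = 59.5832. B = V − Δ·S = 60.4387.
Root portfolio cost Δ·191+B reproduces V0=59.5832.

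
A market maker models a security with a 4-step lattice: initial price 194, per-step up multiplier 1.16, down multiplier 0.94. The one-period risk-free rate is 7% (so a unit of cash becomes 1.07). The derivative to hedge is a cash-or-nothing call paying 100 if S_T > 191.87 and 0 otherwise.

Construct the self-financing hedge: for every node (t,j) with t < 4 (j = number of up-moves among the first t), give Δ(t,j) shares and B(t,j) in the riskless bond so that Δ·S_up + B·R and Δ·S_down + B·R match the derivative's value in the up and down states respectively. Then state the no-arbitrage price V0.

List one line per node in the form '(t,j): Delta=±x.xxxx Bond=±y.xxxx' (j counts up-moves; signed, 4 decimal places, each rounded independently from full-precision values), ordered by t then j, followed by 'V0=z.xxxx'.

Under the risk-neutral measure, an up-move has probability p* = (R−d)/(u−d) = 0.5909 and values discount at R = 1.07.
Terminal payoffs: V(4,0)=0.0000, V(4,1)=0.0000, V(4,2)=100.0000, V(4,3)=100.0000, V(4,4)=100.0000
  t=3,j=0: stock 161.1333 → up 186.9146 (V=0.0000), down 151.4653 (V=0.0000). Price 0.0000; hedge Δ=0.0000, bond B=0.0000.
  t=3,j=1: stock 198.8453 → up 230.6606 (V=100.0000), down 186.9146 (V=0.0000). Price 55.2251; hedge Δ=2.2859, bond B=-399.3203.
  t=3,j=2: stock 245.3836 → up 284.6450 (V=100.0000), down 230.6606 (V=100.0000). Price 93.4579; hedge Δ=0.0000, bond B=93.4579.
  t=3,j=3: stock 302.8138 → up 351.2640 (V=100.0000), down 284.6450 (V=100.0000). Price 93.4579; hedge Δ=0.0000, bond B=93.4579.
  t=2,j=0: stock 171.4184 → up 198.8453 (V=55.2251), down 161.1333 (V=0.0000). Price 30.4982; hedge Δ=1.4644, bond B=-220.5252.
  t=2,j=1: stock 211.5376 → up 245.3836 (V=93.4579), down 198.8453 (V=55.2251). Price 72.7264; hedge Δ=0.8215, bond B=-101.0590.
  t=2,j=2: stock 261.0464 → up 302.8138 (V=93.4579), down 245.3836 (V=93.4579). Price 87.3439; hedge Δ=0.0000, bond B=87.3439.
  t=1,j=0: stock 182.3600 → up 211.5376 (V=72.7264), down 171.4184 (V=30.4982). Price 51.8236; hedge Δ=1.0526, bond B=-140.1230.
  t=1,j=1: stock 225.0400 → up 261.0464 (V=87.3439), down 211.5376 (V=72.7264). Price 76.0411; hedge Δ=0.2952, bond B=9.5981.
  t=0,j=0: stock 194.0000 → up 225.0400 (V=76.0411), down 182.3600 (V=51.8236). Price 61.8074; hedge Δ=0.5674, bond B=-48.2724.
Each (Δ,B) replicates both successor values, so the strategy is self-financing and V0 is arbitrage-free.

(0,0): Delta=0.5674 Bond=-48.2724
(1,0): Delta=1.0526 Bond=-140.1230
(1,1): Delta=0.2952 Bond=9.5981
(2,0): Delta=1.4644 Bond=-220.5252
(2,1): Delta=0.8215 Bond=-101.0590
(2,2): Delta=0.0000 Bond=87.3439
(3,0): Delta=0.0000 Bond=0.0000
(3,1): Delta=2.2859 Bond=-399.3203
(3,2): Delta=0.0000 Bond=93.4579
(3,3): Delta=0.0000 Bond=93.4579
V0=61.8074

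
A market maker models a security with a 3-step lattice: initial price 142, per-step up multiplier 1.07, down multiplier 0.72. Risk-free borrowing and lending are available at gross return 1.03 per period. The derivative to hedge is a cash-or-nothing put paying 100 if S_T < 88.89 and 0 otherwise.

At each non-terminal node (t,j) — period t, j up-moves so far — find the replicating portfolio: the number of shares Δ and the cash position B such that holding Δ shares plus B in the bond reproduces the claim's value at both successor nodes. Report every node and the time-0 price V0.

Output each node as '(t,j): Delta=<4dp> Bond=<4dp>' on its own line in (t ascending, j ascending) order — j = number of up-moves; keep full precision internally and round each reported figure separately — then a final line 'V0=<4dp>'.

Risk-neutral probability p* = (R−d)/(u−d) = (1.03−0.72)/(1.07−0.72) = 0.8857.
Terminal payoffs: V(3,0)=100.0000, V(3,1)=100.0000, V(3,2)=0.0000, V(3,3)=0.0000
  t=2,j=0: stock 73.6128 → up 78.7657 (V=100.0000), down 53.0012 (V=100.0000). Price 97.0874; hedge Δ=0.0000, bond B=97.0874.
  t=2,j=1: stock 109.3968 → up 117.0546 (V=0.0000), down 78.7657 (V=100.0000). Price 11.0957; hedge Δ=-2.6117, bond B=296.8100.
  t=2,j=2: stock 162.5758 → up 173.9561 (V=0.0000), down 117.0546 (V=0.0000). Price 0.0000; hedge Δ=0.0000, bond B=0.0000.
  t=1,j=0: stock 102.2400 → up 109.3968 (V=11.0957), down 73.6128 (V=97.0874). Price 20.3139; hedge Δ=-2.4031, bond B=266.0044.
  t=1,j=1: stock 151.9400 → up 162.5758 (V=0.0000), down 109.3968 (V=11.0957). Price 1.2311; hedge Δ=-0.2086, bond B=32.9331.
  t=0,j=0: stock 142.0000 → up 151.9400 (V=1.2311), down 102.2400 (V=20.3139). Price 3.3127; hedge Δ=-0.3840, bond B=57.8348.
Each (Δ,B) replicates both successor values, so the strategy is self-financing and V0 is arbitrage-free.

(0,0): Delta=-0.3840 Bond=57.8348
(1,0): Delta=-2.4031 Bond=266.0044
(1,1): Delta=-0.2086 Bond=32.9331
(2,0): Delta=0.0000 Bond=97.0874
(2,1): Delta=-2.6117 Bond=296.8100
(2,2): Delta=0.0000 Bond=0.0000
V0=3.3127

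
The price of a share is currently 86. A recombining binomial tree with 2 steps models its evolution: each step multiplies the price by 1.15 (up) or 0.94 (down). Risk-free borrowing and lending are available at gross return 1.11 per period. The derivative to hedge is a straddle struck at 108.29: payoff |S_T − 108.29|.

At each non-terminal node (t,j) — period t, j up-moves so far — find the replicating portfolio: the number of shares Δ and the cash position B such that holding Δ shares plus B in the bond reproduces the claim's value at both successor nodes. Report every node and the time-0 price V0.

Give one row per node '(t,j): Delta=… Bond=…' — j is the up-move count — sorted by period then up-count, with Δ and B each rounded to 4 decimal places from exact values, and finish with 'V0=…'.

(0,0): Delta=-0.5602 Bond=55.8633
(1,0): Delta=-1.0000 Bond=97.5586
(1,1): Delta=-0.4757 Bond=53.6435
V0=7.6828

Since d<R<u, set p* = (R−d)/(u−d) = 0.8095; price each node as the discounted p*-expectation of its children.
Payoff layer (t=2): V(2,0)=32.3004, V(2,1)=15.3240, V(2,2)=5.4450
Node (1,0) S=80.8400: V=(p*·15.3240+(1−p*)·32.3004)/1.11=16.7186; Δ=(15.3240−32.3004)/(92.9660−75.9896)=-1.0000; B=V−Δ·S=97.5586
Node (1,1) S=98.9000: V=(p*·5.4450+(1−p*)·15.3240)/1.11=6.6006; Δ=(5.4450−15.3240)/(113.7350−92.9660)=-0.4757; B=V−Δ·S=53.6435
Node (0,0) S=86.0000: V=(p*·6.6006+(1−p*)·16.7186)/1.11=7.6828; Δ=(6.6006−16.7186)/(98.9000−80.8400)=-0.5602; B=V−Δ·S=55.8633
The time-0 hedge costs 7.6828, which is the no-arbitrage price.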